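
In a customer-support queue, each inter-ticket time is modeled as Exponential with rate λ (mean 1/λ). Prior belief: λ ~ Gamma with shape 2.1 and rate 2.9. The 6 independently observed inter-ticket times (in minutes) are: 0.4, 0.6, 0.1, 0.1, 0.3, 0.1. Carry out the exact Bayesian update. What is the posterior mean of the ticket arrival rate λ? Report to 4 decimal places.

With a Gamma(shape α, rate β) prior on the exponential rate λ, the posterior after n observations with total T = Σxᵢ is Gamma(α+n, β+T).
Sum of observations T = 1.6 minutes; n = 6.
Posterior: Gamma(2.1+6, 2.9+1.6) = Gamma(8.1, 4.5).
Posterior mean of λ = α/β = 8.1/4.5 = 1.8000.

1.8000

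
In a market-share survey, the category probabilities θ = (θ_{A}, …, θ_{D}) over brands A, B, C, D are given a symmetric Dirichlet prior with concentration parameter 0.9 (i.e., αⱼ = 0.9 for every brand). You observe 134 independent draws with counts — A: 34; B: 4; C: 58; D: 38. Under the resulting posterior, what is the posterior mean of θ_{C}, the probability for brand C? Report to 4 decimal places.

0.4281

The Dirichlet prior is conjugate to the Multinomial likelihood: each posterior αⱼ = prior αⱼ + observed count nⱼ.
Posterior concentration: (34.9, 4.9, 58.9, 38.9), total = 137.6.
E[θ_{C}|data] = α_{C}/Σα = 58.9/137.6 = 0.4281.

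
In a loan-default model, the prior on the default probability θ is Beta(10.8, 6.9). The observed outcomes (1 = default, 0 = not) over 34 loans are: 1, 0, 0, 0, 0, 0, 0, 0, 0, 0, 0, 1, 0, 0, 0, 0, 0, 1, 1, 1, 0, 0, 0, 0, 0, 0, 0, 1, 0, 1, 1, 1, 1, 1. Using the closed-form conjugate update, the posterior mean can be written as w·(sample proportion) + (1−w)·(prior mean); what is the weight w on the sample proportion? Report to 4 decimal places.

The Beta prior is conjugate to a Binomial/Bernoulli likelihood; the update adds successes to α and failures to β.
Posterior mean = (α₀+k)/(α₀+β₀+n) = [n/(α₀+β₀+n)]·(k/n) + [(α₀+β₀)/(α₀+β₀+n)]·α₀/(α₀+β₀), so only n and the prior enter the weight.
The weight on the data is w = n/(α₀+β₀+n) = 34/(10.8+6.9+34) = 34/51.7 = 0.6576.

0.6576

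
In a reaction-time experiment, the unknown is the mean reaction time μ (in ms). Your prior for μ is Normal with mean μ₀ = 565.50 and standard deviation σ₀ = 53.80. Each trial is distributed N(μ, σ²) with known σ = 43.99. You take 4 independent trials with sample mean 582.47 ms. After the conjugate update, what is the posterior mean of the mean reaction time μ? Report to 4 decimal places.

580.0398

For Normal data with known variance σ², a Normal(μ₀, σ₀²) prior on μ is conjugate. Posterior precision = 1/σ₀² + n/σ²; posterior mean is the precision-weighted average of μ₀ and x̄.
n·x̄ = 4·582.47 = 2329.88.
σ₀² = 53.80² = 2894.44, σ² = 43.99² = 1935.1201; σ² + n·σ₀² = 1935.1201 + 4·2894.44 = 13512.8801.
Posterior mean = (μ₀/σ₀² + n·x̄/σ²)/(1/σ₀² + n/σ²) = (σ²·μ₀ + σ₀²·n·x̄)/(σ² + n·σ₀²) = (1935.1201·565.50 + 2894.44·2329.88)/13512.8801 = 7838008.28375/13512.8801 = 580.0398.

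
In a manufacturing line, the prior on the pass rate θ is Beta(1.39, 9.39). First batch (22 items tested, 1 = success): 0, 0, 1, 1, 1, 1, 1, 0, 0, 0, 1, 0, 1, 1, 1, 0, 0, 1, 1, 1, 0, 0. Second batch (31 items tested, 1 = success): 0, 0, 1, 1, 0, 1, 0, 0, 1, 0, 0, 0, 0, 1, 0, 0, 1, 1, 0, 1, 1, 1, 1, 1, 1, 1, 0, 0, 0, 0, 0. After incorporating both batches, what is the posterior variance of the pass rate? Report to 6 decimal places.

The Beta prior is conjugate to a Binomial/Bernoulli likelihood; the update adds successes to α and failures to β.
After batch 1: Beta(1.39+12, 9.39+10) = Beta(13.39, 19.39).
After batch 2: Beta(13.39+14, 19.39+17) = Beta(27.39, 36.39).
Var = αβ/((α+β)²(α+β+1)) = 27.39·36.39/(63.78²·64.78) = 0.003782.

0.003782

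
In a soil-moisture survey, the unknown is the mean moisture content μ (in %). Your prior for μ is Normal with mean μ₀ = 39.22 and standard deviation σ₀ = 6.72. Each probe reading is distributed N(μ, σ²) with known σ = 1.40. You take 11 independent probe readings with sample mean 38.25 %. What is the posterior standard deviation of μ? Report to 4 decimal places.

For Normal data with known variance σ², a Normal(μ₀, σ₀²) prior on μ is conjugate. Posterior precision = 1/σ₀² + n/σ²; posterior mean is the precision-weighted average of μ₀ and x̄.
σ₀² = 6.72² = 45.1584, σ² = 1.40² = 1.96; σ² + n·σ₀² = 1.96 + 11·45.1584 = 498.7024.
Posterior precision = 1/σ₀² + n/σ² = 1/45.1584 + 11/1.96 = (σ² + n·σ₀²)/(σ₀²σ²) = 498.7024/(45.1584·1.96); posterior variance σₙ² = σ₀²σ²/(σ² + n·σ₀²) = 45.1584·1.96/498.7024 = 0.177482.
Posterior SD = √σₙ² = √(45.1584·1.96/498.7024) = 0.4213.

0.4213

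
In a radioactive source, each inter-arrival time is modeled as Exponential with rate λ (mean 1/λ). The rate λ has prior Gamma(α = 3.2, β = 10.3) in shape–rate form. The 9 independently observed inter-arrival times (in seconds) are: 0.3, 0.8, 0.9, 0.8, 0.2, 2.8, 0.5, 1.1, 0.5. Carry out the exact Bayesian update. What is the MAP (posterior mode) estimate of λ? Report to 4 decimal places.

0.6154

With a Gamma(shape α, rate β) prior on the exponential rate λ, the posterior after n observations with total T = Σxᵢ is Gamma(α+n, β+T).
Sum of observations T = 7.9 seconds; n = 9.
Posterior: Gamma(3.2+9, 10.3+7.9) = Gamma(12.2, 18.2).
Mode = (α−1)/β = 0.6154.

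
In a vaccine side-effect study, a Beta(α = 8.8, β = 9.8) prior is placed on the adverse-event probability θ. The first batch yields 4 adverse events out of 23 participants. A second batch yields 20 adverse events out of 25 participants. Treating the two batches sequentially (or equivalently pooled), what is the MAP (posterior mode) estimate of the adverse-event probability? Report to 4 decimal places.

0.4923

The Beta prior is conjugate to a Binomial/Bernoulli likelihood; the update adds successes to α and failures to β.
After batch 1: Beta(8.8+4, 9.8+19) = Beta(12.8, 28.8).
After batch 2: Beta(12.8+20, 28.8+5) = Beta(32.8, 33.8).
Mode of Beta(a,b) for a,b>1 is (a−1)/(a+b−2) = 31.8/64.6 = 0.4923.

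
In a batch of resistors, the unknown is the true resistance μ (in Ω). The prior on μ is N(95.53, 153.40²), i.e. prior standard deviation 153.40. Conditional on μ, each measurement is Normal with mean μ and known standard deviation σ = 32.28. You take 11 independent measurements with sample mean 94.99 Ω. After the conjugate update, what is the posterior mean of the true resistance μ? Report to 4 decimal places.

94.9922

For Normal data with known variance σ², a Normal(μ₀, σ₀²) prior on μ is conjugate. Posterior precision = 1/σ₀² + n/σ²; posterior mean is the precision-weighted average of μ₀ and x̄.
n·x̄ = 11·94.99 = 1044.89.
σ₀² = 153.40² = 23531.56, σ² = 32.28² = 1041.9984; σ² + n·σ₀² = 1041.9984 + 11·23531.56 = 259889.1584.
Posterior mean = (μ₀/σ₀² + n·x̄/σ²)/(1/σ₀² + n/σ²) = (σ²·μ₀ + σ₀²·n·x̄)/(σ² + n·σ₀²) = (1041.9984·95.53 + 23531.56·1044.89)/259889.1584 = 24687433.835552/259889.1584 = 94.9922.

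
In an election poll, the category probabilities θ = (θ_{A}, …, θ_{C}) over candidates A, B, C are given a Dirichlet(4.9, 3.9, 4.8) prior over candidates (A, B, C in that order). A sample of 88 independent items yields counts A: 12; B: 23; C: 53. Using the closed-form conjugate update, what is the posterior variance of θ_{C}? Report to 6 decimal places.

0.002390

The Dirichlet prior is conjugate to the Multinomial likelihood: each posterior αⱼ = prior αⱼ + observed count nⱼ.
Posterior concentration: (16.9, 26.9, 57.8), total = 101.6.
Var[θ_j] = α_j(Σα−α_j)/((Σα)²(Σα+1)) = 57.8·43.8/(101.6²·102.6) = 0.002390.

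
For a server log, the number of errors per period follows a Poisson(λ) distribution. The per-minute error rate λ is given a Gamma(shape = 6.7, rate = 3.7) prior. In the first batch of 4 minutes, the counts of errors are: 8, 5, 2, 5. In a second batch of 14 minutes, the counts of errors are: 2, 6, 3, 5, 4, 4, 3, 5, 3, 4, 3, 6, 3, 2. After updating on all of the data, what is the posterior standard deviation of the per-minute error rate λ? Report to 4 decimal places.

0.4114

With a Gamma(shape α, rate β) prior, the Poisson likelihood is conjugate: the posterior is Gamma(α + ΣXᵢ, β + n).
Batch 1: sum of counts S = 20 over n = 4 minutes.
After batch 1: Gamma(α+S, β+n) = Gamma(6.7+20, 3.7+4) = Gamma(26.7, 7.7).
Batch 2: sum of counts S = 53 over n = 14 minutes.
After batch 2: Gamma(α+S, β+n) = Gamma(26.7+53, 7.7+14) = Gamma(79.7, 21.7).
SD = √α/β = √79.7/21.7 = 0.4114.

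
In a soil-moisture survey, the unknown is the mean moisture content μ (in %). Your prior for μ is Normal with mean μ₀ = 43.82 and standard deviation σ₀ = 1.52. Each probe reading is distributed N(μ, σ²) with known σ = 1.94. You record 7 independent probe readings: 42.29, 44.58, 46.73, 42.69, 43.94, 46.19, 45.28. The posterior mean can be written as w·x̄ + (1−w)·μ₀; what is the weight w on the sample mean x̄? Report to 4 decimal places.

For Normal data with known variance σ², a Normal(μ₀, σ₀²) prior on μ is conjugate. Posterior precision = 1/σ₀² + n/σ²; posterior mean is the precision-weighted average of μ₀ and x̄.
σ₀² = 1.52² = 2.3104, σ² = 1.94² = 3.7636. Prior precision 1/σ₀² = 1/2.3104; data precision n/σ² = 7/3.7636.
w = (n/σ²)/(1/σ₀² + n/σ²) = n·σ₀²/(σ² + n·σ₀²) = 7·2.3104/(3.7636 + 7·2.3104) = 16.1728/19.9364 = 0.8112.

0.8112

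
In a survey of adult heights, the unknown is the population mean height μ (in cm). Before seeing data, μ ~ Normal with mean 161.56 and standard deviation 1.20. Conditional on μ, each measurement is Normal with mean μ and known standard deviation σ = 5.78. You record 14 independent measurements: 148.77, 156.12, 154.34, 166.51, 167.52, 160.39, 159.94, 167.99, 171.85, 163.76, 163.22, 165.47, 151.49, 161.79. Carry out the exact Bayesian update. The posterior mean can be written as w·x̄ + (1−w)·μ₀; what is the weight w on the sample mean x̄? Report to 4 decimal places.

0.3763

For Normal data with known variance σ², a Normal(μ₀, σ₀²) prior on μ is conjugate. Posterior precision = 1/σ₀² + n/σ²; posterior mean is the precision-weighted average of μ₀ and x̄.
σ₀² = 1.20² = 1.44, σ² = 5.78² = 33.4084. Prior precision 1/σ₀² = 1/1.44; data precision n/σ² = 14/33.4084.
w = (n/σ²)/(1/σ₀² + n/σ²) = n·σ₀²/(σ² + n·σ₀²) = 14·1.44/(33.4084 + 14·1.44) = 20.16/53.5684 = 0.3763.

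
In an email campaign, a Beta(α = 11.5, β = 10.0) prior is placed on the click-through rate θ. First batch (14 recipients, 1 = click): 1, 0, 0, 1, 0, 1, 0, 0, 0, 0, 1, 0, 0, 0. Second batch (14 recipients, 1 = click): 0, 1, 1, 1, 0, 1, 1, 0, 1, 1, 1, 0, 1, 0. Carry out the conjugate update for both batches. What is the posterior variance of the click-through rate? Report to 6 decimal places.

0.004950

The Beta prior is conjugate to a Binomial/Bernoulli likelihood; the update adds successes to α and failures to β.
After batch 1: Beta(11.5+4, 10.0+10) = Beta(15.5, 20.0).
After batch 2: Beta(15.5+9, 20.0+5) = Beta(24.5, 25.0).
Var = αβ/((α+β)²(α+β+1)) = 24.5·25.0/(49.5²·50.5) = 0.004950.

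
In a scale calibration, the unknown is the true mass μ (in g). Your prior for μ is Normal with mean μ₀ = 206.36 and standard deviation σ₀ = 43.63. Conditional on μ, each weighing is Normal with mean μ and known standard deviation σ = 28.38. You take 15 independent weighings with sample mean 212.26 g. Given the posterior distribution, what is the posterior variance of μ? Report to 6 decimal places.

For Normal data with known variance σ², a Normal(μ₀, σ₀²) prior on μ is conjugate. Posterior precision = 1/σ₀² + n/σ²; posterior mean is the precision-weighted average of μ₀ and x̄.
σ₀² = 43.63² = 1903.5769, σ² = 28.38² = 805.4244; σ² + n·σ₀² = 805.4244 + 15·1903.5769 = 29359.0779.
Posterior precision = 1/σ₀² + n/σ² = 1/1903.5769 + 15/805.4244 = (σ² + n·σ₀²)/(σ₀²σ²) = 29359.0779/(1903.5769·805.4244); posterior variance σₙ² = σ₀²σ²/(σ² + n·σ₀²) = 1903.5769·805.4244/29359.0779 = 52.221915.

52.221915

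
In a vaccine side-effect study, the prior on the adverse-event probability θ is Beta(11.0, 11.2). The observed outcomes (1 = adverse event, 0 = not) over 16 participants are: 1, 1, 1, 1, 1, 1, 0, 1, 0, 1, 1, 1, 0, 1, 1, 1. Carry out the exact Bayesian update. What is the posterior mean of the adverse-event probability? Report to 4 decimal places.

The Beta prior is conjugate to a Binomial/Bernoulli likelihood; the update adds successes to α and failures to β.
Posterior: Beta(α+k, β+n−k) = Beta(11.0+13, 11.2+3) = Beta(24.0, 14.2).
Posterior mean = α/(α+β) = 24.0/38.2 = 0.6283.

0.6283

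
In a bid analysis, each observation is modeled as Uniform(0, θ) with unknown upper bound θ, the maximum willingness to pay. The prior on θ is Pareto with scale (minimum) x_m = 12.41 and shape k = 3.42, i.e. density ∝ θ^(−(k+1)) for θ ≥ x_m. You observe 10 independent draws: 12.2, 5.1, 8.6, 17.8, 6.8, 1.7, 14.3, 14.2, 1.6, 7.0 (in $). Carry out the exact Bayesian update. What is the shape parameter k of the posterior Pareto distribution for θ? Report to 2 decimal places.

13.42

A Pareto(scale x_m, shape k) prior on the upper bound θ of Uniform(0, θ) is conjugate: posterior is Pareto(max(x_m, max xᵢ), k + n).
Sample maximum = 17.8; prior scale x_m = 12.41 → posterior scale = max = 17.80.
Posterior shape = 3.42 + 10 = 13.42.
Posterior shape k = 13.42.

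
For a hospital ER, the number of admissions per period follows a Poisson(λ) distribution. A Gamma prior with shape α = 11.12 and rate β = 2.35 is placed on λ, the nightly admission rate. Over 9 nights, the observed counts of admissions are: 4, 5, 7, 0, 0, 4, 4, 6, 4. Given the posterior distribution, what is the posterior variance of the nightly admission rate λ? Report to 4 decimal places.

With a Gamma(shape α, rate β) prior, the Poisson likelihood is conjugate: the posterior is Gamma(α + ΣXᵢ, β + n).
Sum of counts S = 34 over n = 9 nights.
Posterior: Gamma(α+S, β+n) = Gamma(11.12+34, 2.35+9) = Gamma(45.12, 11.35).
Var = α/β² = 45.12/11.35² = 0.3502.

0.3502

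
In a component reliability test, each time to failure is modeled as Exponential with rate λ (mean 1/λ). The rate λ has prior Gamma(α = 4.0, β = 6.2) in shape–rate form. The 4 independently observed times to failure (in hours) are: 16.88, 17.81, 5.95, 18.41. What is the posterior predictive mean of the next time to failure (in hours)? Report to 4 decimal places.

With a Gamma(shape α, rate β) prior on the exponential rate λ, the posterior after n observations with total T = Σxᵢ is Gamma(α+n, β+T).
Sum of observations T = 59.05 hours; n = 4.
Posterior: Gamma(4.0+4, 6.2+59.05) = Gamma(8.0, 65.25).
The predictive distribution for the next observation is Lomax; its mean is β/(α−1) = 65.25/7.0 = 9.3214.

9.3214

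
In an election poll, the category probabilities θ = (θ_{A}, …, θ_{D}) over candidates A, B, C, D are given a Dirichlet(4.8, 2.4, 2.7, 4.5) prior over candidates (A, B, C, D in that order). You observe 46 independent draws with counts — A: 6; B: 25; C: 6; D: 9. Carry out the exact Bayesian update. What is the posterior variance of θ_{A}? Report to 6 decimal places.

The Dirichlet prior is conjugate to the Multinomial likelihood: each posterior αⱼ = prior αⱼ + observed count nⱼ.
Posterior concentration: (10.8, 27.4, 8.7, 13.5), total = 60.4.
Var[θ_j] = α_j(Σα−α_j)/((Σα)²(Σα+1)) = 10.8·49.6/(60.4²·61.4) = 0.002391.

0.002391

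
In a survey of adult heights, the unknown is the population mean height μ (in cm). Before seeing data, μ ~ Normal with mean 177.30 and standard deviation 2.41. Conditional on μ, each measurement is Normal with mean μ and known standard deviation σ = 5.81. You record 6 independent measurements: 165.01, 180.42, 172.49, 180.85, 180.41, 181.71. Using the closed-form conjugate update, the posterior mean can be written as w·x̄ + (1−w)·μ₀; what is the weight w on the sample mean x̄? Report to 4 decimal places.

For Normal data with known variance σ², a Normal(μ₀, σ₀²) prior on μ is conjugate. Posterior precision = 1/σ₀² + n/σ²; posterior mean is the precision-weighted average of μ₀ and x̄.
σ₀² = 2.41² = 5.8081, σ² = 5.81² = 33.7561. Prior precision 1/σ₀² = 1/5.8081; data precision n/σ² = 6/33.7561.
w = (n/σ²)/(1/σ₀² + n/σ²) = n·σ₀²/(σ² + n·σ₀²) = 6·5.8081/(33.7561 + 6·5.8081) = 34.8486/68.6047 = 0.5080.

0.5080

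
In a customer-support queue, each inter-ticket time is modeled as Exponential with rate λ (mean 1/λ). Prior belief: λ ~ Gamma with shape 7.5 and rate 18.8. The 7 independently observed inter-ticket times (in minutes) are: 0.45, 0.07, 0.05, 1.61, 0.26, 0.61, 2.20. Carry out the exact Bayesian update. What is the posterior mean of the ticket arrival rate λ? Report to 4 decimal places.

0.6029

With a Gamma(shape α, rate β) prior on the exponential rate λ, the posterior after n observations with total T = Σxᵢ is Gamma(α+n, β+T).
Sum of observations T = 5.25 minutes; n = 7.
Posterior: Gamma(7.5+7, 18.8+5.25) = Gamma(14.5, 24.05).
Posterior mean of λ = α/β = 14.5/24.05 = 0.6029.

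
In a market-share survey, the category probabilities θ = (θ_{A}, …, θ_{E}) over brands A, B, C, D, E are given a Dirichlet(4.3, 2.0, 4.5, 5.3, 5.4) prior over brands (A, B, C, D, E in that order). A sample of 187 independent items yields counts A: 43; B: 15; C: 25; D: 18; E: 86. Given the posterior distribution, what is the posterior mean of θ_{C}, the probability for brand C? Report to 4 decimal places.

0.1415

The Dirichlet prior is conjugate to the Multinomial likelihood: each posterior αⱼ = prior αⱼ + observed count nⱼ.
Posterior concentration: (47.3, 17.0, 29.5, 23.3, 91.4), total = 208.5.
E[θ_{C}|data] = α_{C}/Σα = 29.5/208.5 = 0.1415.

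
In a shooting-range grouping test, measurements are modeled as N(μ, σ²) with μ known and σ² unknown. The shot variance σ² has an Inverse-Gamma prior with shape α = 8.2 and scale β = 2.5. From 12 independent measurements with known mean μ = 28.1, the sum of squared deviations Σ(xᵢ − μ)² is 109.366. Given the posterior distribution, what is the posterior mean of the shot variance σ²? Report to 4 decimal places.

4.3320

With known mean μ and an Inverse-Gamma(α, β) prior on σ², the Normal likelihood is conjugate: posterior is Inv-Gamma(α + n/2, β + Σ(xᵢ−μ)²/2).
Posterior: Inv-Gamma(8.2 + 12/2, 2.5 + 109.366/2) = Inv-Gamma(14.20, 57.1830).
E[σ²|data] = β/(α−1) = 57.1830/13.20 = 4.3320.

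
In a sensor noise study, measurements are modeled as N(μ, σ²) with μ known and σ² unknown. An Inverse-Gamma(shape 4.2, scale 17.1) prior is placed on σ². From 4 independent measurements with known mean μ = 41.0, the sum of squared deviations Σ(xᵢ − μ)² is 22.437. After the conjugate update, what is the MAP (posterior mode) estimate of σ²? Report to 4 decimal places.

3.9331

With known mean μ and an Inverse-Gamma(α, β) prior on σ², the Normal likelihood is conjugate: posterior is Inv-Gamma(α + n/2, β + Σ(xᵢ−μ)²/2).
Posterior: Inv-Gamma(4.2 + 4/2, 17.1 + 22.437/2) = Inv-Gamma(6.20, 28.3185).
Mode = β/(α+1) = 28.3185/7.20 = 3.9331.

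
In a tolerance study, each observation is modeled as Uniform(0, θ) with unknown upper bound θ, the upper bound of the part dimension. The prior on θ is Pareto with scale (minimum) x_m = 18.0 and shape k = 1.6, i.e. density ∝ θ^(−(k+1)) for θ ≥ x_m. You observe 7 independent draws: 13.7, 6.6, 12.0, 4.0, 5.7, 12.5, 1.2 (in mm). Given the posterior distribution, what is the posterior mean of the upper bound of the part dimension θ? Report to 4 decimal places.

A Pareto(scale x_m, shape k) prior on the upper bound θ of Uniform(0, θ) is conjugate: posterior is Pareto(max(x_m, max xᵢ), k + n).
Sample maximum = 13.7; prior scale x_m = 18.0 → posterior scale = max = 18.0.
Posterior shape = 1.6 + 7 = 8.6.
E[θ|data] = k·x_m/(k−1) = 8.6·18.0/7.6 = 20.3684.

20.3684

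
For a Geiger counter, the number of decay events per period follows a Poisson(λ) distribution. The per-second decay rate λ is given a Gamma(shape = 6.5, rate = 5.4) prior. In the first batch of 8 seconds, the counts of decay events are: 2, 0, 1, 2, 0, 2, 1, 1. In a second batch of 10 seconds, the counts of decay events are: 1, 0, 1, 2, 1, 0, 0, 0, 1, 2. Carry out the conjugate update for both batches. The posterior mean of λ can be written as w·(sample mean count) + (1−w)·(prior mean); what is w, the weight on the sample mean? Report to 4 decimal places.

0.7692

With a Gamma(shape α, rate β) prior, the Poisson likelihood is conjugate: the posterior is Gamma(α + ΣXᵢ, β + n).
Total number of seconds: n = 8 + 10 = 18.
Posterior mean = (α₀+S)/(β₀+n) = [n/(β₀+n)]·(S/n) + [β₀/(β₀+n)]·(α₀/β₀), so only n and β₀ enter the weight.
Weight on data w = n/(β₀+n) = 18/(5.4+18) = 18/23.4 = 0.7692.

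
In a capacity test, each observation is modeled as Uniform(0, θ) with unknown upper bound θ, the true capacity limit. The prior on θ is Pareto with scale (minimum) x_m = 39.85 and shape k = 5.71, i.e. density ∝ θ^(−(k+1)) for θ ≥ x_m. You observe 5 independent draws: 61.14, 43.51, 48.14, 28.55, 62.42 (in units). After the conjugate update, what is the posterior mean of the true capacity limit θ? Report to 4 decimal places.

68.8484

A Pareto(scale x_m, shape k) prior on the upper bound θ of Uniform(0, θ) is conjugate: posterior is Pareto(max(x_m, max xᵢ), k + n).
Sample maximum = 62.42; prior scale x_m = 39.85 → posterior scale = max = 62.42.
Posterior shape = 5.71 + 5 = 10.71.
E[θ|data] = k·x_m/(k−1) = 10.71·62.42/9.71 = 68.8484.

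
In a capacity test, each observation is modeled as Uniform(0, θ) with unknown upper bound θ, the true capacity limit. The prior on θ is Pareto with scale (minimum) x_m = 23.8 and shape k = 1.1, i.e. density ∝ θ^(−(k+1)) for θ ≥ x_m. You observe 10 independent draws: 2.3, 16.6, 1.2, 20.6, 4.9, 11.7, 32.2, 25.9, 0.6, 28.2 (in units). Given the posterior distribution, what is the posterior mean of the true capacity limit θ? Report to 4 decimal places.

A Pareto(scale x_m, shape k) prior on the upper bound θ of Uniform(0, θ) is conjugate: posterior is Pareto(max(x_m, max xᵢ), k + n).
Sample maximum = 32.2; prior scale x_m = 23.8 → posterior scale = max = 32.2.
Posterior shape = 1.1 + 10 = 11.1.
E[θ|data] = k·x_m/(k−1) = 11.1·32.2/10.1 = 35.3881.

35.3881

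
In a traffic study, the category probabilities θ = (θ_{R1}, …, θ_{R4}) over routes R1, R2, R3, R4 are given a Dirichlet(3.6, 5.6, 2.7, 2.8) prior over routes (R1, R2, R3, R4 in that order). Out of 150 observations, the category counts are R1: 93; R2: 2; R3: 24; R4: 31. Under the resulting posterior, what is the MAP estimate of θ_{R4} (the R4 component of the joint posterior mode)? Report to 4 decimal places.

0.2041

The Dirichlet prior is conjugate to the Multinomial likelihood: each posterior αⱼ = prior αⱼ + observed count nⱼ.
Posterior concentration: (96.6, 7.6, 26.7, 33.8), total = 164.7.
Joint mode component: (α_{R4}−1)/(Σα−K) = 32.8/160.7 = 0.2041.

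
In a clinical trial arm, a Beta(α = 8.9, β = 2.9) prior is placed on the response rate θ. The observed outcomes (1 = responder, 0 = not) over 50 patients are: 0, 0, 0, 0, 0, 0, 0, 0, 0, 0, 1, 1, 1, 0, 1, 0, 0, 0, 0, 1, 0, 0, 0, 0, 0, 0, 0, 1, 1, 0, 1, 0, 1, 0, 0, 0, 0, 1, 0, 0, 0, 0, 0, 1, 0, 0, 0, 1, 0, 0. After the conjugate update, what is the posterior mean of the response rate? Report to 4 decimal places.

The Beta prior is conjugate to a Binomial/Bernoulli likelihood; the update adds successes to α and failures to β.
Posterior: Beta(α+k, β+n−k) = Beta(8.9+12, 2.9+38) = Beta(20.9, 40.9).
Posterior mean = α/(α+β) = 20.9/61.8 = 0.3382.

0.3382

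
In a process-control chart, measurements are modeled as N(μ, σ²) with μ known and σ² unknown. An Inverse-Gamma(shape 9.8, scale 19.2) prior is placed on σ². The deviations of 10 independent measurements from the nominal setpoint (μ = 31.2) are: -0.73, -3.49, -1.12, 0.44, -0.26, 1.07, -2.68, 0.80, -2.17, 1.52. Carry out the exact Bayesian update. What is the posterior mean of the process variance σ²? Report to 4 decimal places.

2.4861

With known mean μ and an Inverse-Gamma(α, β) prior on σ², the Normal likelihood is conjugate: posterior is Inv-Gamma(α + n/2, β + Σ(xᵢ−μ)²/2).
Σ(xᵢ−μ)² = (-0.73)² + (-3.49)² + (-1.12)² + (0.44)² + (-0.26)² + (1.07)² + (-2.68)² + (0.80)² + (-2.17)² + (1.52)² = 30.2152.
Posterior: Inv-Gamma(9.8 + 10/2, 19.2 + 30.2152/2) = Inv-Gamma(14.80, 34.30760).
E[σ²|data] = β/(α−1) = 34.30760/13.80 = 2.4861.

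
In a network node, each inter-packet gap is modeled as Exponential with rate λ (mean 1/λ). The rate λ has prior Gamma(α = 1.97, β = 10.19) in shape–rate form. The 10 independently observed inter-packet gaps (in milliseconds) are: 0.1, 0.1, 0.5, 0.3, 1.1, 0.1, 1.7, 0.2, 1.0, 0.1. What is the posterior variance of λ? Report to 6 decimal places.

With a Gamma(shape α, rate β) prior on the exponential rate λ, the posterior after n observations with total T = Σxᵢ is Gamma(α+n, β+T).
Sum of observations T = 5.2 milliseconds; n = 10.
Posterior: Gamma(1.97+10, 10.19+5.2) = Gamma(11.97, 15.39).
Var = α/β² = 0.050538.

0.050538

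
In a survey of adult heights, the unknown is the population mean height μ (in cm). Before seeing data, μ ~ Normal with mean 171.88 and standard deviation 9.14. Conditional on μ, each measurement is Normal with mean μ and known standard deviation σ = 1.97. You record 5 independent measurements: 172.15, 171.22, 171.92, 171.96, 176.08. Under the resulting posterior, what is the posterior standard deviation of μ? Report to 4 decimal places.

0.8769

For Normal data with known variance σ², a Normal(μ₀, σ₀²) prior on μ is conjugate. Posterior precision = 1/σ₀² + n/σ²; posterior mean is the precision-weighted average of μ₀ and x̄.
σ₀² = 9.14² = 83.5396, σ² = 1.97² = 3.8809; σ² + n·σ₀² = 3.8809 + 5·83.5396 = 421.5789.
Posterior precision = 1/σ₀² + n/σ² = 1/83.5396 + 5/3.8809 = (σ² + n·σ₀²)/(σ₀²σ²) = 421.5789/(83.5396·3.8809); posterior variance σₙ² = σ₀²σ²/(σ² + n·σ₀²) = 83.5396·3.8809/421.5789 = 0.769035.
Posterior SD = √σₙ² = √(83.5396·3.8809/421.5789) = 0.8769.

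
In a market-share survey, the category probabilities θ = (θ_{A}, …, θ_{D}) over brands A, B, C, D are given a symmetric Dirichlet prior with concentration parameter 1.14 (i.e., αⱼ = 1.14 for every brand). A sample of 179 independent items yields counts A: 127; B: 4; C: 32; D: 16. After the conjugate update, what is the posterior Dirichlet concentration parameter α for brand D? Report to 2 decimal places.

The Dirichlet prior is conjugate to the Multinomial likelihood: each posterior αⱼ = prior αⱼ + observed count nⱼ.
Posterior concentration: (128.14, 5.14, 33.14, 17.14), total = 183.56.
α_{D} = 1.14 + 16 = 17.14.

17.14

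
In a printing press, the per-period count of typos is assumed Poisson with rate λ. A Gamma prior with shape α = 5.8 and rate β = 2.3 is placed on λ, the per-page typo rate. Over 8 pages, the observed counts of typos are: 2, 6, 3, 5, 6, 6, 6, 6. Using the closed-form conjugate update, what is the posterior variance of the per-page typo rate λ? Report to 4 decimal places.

0.4317

With a Gamma(shape α, rate β) prior, the Poisson likelihood is conjugate: the posterior is Gamma(α + ΣXᵢ, β + n).
Sum of counts S = 40 over n = 8 pages.
Posterior: Gamma(α+S, β+n) = Gamma(5.8+40, 2.3+8) = Gamma(45.8, 10.3).
Var = α/β² = 45.8/10.3² = 0.4317.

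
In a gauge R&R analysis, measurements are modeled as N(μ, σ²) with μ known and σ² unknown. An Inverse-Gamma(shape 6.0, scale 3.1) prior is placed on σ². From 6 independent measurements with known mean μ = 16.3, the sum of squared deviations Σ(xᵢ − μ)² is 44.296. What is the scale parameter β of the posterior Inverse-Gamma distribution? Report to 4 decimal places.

25.2480

With known mean μ and an Inverse-Gamma(α, β) prior on σ², the Normal likelihood is conjugate: posterior is Inv-Gamma(α + n/2, β + Σ(xᵢ−μ)²/2).
Posterior: Inv-Gamma(6.0 + 6/2, 3.1 + 44.296/2) = Inv-Gamma(9.00, 25.2480).
Posterior β = 25.2480.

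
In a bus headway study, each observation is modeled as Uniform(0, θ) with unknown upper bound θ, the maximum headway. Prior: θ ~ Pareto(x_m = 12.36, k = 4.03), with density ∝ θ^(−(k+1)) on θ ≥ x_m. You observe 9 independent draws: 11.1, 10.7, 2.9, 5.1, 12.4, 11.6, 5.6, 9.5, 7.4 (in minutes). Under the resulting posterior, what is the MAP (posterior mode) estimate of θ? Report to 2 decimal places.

A Pareto(scale x_m, shape k) prior on the upper bound θ of Uniform(0, θ) is conjugate: posterior is Pareto(max(x_m, max xᵢ), k + n).
Sample maximum = 12.4; prior scale x_m = 12.36 → posterior scale = max = 12.40.
Posterior shape = 4.03 + 9 = 13.03.
The Pareto density is decreasing on [x_m, ∞), so the mode is x_m = 12.40.

12.40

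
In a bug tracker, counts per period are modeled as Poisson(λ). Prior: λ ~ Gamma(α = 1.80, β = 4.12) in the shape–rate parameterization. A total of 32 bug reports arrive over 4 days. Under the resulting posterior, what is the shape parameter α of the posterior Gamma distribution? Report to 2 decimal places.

With a Gamma(shape α, rate β) prior, the Poisson likelihood is conjugate: the posterior is Gamma(α + ΣXᵢ, β + n).
Posterior: Gamma(α+S, β+n) = Gamma(1.80+32, 4.12+4) = Gamma(33.80, 8.12).
Posterior α = 33.80.

33.80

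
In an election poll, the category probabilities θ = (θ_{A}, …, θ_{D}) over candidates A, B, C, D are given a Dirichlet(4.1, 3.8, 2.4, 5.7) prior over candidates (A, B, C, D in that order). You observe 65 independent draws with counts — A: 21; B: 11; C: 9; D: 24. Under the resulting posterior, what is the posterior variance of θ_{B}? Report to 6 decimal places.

The Dirichlet prior is conjugate to the Multinomial likelihood: each posterior αⱼ = prior αⱼ + observed count nⱼ.
Posterior concentration: (25.1, 14.8, 11.4, 29.7), total = 81.0.
Var[θ_j] = α_j(Σα−α_j)/((Σα)²(Σα+1)) = 14.8·66.2/(81.0²·82.0) = 0.001821.

0.001821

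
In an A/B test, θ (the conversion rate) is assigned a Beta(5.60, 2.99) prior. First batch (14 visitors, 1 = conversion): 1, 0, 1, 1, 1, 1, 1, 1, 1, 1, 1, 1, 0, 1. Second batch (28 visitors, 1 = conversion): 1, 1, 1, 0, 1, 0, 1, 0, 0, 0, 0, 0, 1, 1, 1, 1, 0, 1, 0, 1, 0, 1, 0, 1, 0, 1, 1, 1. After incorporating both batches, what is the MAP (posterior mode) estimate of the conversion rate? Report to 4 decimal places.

The Beta prior is conjugate to a Binomial/Bernoulli likelihood; the update adds successes to α and failures to β.
After batch 1: Beta(5.60+12, 2.99+2) = Beta(17.60, 4.99).
After batch 2: Beta(17.60+16, 4.99+12) = Beta(33.60, 16.99).
Mode of Beta(a,b) for a,b>1 is (a−1)/(a+b−2) = 32.60/48.59 = 0.6709.

0.6709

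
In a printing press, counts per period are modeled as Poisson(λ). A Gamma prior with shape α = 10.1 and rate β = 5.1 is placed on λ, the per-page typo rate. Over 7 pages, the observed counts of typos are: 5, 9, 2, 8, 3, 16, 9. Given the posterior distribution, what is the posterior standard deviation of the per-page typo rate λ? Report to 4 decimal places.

0.6513

With a Gamma(shape α, rate β) prior, the Poisson likelihood is conjugate: the posterior is Gamma(α + ΣXᵢ, β + n).
Sum of counts S = 52 over n = 7 pages.
Posterior: Gamma(α+S, β+n) = Gamma(10.1+52, 5.1+7) = Gamma(62.1, 12.1).
SD = √α/β = √62.1/12.1 = 0.6513.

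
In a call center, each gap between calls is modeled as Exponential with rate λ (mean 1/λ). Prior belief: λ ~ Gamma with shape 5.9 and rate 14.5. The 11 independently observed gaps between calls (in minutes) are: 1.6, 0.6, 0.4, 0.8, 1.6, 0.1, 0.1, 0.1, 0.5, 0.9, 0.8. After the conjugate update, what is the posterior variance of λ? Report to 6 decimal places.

0.034917

With a Gamma(shape α, rate β) prior on the exponential rate λ, the posterior after n observations with total T = Σxᵢ is Gamma(α+n, β+T).
Sum of observations T = 7.5 minutes; n = 11.
Posterior: Gamma(5.9+11, 14.5+7.5) = Gamma(16.9, 22.0).
Var = α/β² = 0.034917.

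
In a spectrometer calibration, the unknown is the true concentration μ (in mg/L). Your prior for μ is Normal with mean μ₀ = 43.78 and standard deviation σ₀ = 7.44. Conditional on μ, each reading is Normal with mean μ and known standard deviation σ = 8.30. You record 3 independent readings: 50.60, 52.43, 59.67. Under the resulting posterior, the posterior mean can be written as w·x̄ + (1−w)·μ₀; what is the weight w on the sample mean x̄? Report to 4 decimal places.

For Normal data with known variance σ², a Normal(μ₀, σ₀²) prior on μ is conjugate. Posterior precision = 1/σ₀² + n/σ²; posterior mean is the precision-weighted average of μ₀ and x̄.
σ₀² = 7.44² = 55.3536, σ² = 8.30² = 68.89. Prior precision 1/σ₀² = 1/55.3536; data precision n/σ² = 3/68.89.
w = (n/σ²)/(1/σ₀² + n/σ²) = n·σ₀²/(σ² + n·σ₀²) = 3·55.3536/(68.89 + 3·55.3536) = 166.0608/234.9508 = 0.7068.

0.7068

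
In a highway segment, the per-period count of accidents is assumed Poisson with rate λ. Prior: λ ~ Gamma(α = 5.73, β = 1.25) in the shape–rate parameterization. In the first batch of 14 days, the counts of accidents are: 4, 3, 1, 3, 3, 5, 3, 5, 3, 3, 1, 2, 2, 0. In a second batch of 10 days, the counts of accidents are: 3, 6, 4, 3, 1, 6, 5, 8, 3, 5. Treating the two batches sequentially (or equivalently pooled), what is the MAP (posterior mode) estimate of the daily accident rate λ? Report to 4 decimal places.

3.4349

With a Gamma(shape α, rate β) prior, the Poisson likelihood is conjugate: the posterior is Gamma(α + ΣXᵢ, β + n).
Batch 1: sum of counts S = 38 over n = 14 days.
After batch 1: Gamma(α+S, β+n) = Gamma(5.73+38, 1.25+14) = Gamma(43.73, 15.25).
Batch 2: sum of counts S = 44 over n = 10 days.
After batch 2: Gamma(α+S, β+n) = Gamma(43.73+44, 15.25+10) = Gamma(87.73, 25.25).
Mode of Gamma(α,β) for α≥1 is (α−1)/β = 86.73/25.25 = 3.4349.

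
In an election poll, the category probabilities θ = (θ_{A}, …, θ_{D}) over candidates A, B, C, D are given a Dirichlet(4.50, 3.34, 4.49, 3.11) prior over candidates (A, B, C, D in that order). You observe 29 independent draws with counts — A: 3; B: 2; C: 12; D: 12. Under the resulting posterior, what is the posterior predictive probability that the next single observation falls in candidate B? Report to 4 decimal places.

0.1202

The Dirichlet prior is conjugate to the Multinomial likelihood: each posterior αⱼ = prior αⱼ + observed count nⱼ.
Posterior concentration: (7.50, 5.34, 16.49, 15.11), total = 44.44.
P(next = B | data) = α_{B}/Σα = 0.1202.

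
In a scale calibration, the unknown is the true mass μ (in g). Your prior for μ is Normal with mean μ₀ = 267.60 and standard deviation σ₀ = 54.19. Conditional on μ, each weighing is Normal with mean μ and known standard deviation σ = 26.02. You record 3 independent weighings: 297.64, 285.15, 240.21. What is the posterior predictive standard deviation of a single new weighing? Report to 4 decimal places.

For Normal data with known variance σ², a Normal(μ₀, σ₀²) prior on μ is conjugate. Posterior precision = 1/σ₀² + n/σ²; posterior mean is the precision-weighted average of μ₀ and x̄.
σ₀² = 54.19² = 2936.5561, σ² = 26.02² = 677.0404; σ² + n·σ₀² = 677.0404 + 3·2936.5561 = 9486.7087.
Posterior precision = 1/σ₀² + n/σ² = 1/2936.5561 + 3/677.0404 = (σ² + n·σ₀²)/(σ₀²σ²) = 9486.7087/(2936.5561·677.0404); posterior variance σₙ² = σ₀²σ²/(σ² + n·σ₀²) = 2936.5561·677.0404/9486.7087 = 209.573961.
Predictive variance for one new observation = σₙ² + σ² = 2936.5561·677.0404/9486.7087 + 677.0404 = σ²·(σ₀² + 9486.7087)/9486.7087 = 677.0404·12423.2648/9486.7087 = 886.614361; SD = √(677.0404·12423.2648/9486.7087) = 29.7761.

29.7761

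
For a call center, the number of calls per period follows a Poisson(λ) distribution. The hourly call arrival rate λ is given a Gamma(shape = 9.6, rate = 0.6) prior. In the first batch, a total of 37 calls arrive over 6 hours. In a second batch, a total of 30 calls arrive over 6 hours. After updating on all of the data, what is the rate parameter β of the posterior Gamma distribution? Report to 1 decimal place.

With a Gamma(shape α, rate β) prior, the Poisson likelihood is conjugate: the posterior is Gamma(α + ΣXᵢ, β + n).
After batch 1: Gamma(α+S, β+n) = Gamma(9.6+37, 0.6+6) = Gamma(46.6, 6.6).
After batch 2: Gamma(α+S, β+n) = Gamma(46.6+30, 6.6+6) = Gamma(76.6, 12.6).
Posterior β = 12.6.

12.6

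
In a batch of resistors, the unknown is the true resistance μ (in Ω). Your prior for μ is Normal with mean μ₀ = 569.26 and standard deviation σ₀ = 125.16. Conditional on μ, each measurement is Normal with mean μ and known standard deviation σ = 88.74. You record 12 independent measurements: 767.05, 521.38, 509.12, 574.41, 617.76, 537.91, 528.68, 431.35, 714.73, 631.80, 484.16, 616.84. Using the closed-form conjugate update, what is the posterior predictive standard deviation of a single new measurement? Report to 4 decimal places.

92.2206

For Normal data with known variance σ², a Normal(μ₀, σ₀²) prior on μ is conjugate. Posterior precision = 1/σ₀² + n/σ²; posterior mean is the precision-weighted average of μ₀ and x̄.
σ₀² = 125.16² = 15665.0256, σ² = 88.74² = 7874.7876; σ² + n·σ₀² = 7874.7876 + 12·15665.0256 = 195855.0948.
Posterior precision = 1/σ₀² + n/σ² = 1/15665.0256 + 12/7874.7876 = (σ² + n·σ₀²)/(σ₀²σ²) = 195855.0948/(15665.0256·7874.7876); posterior variance σₙ² = σ₀²σ²/(σ² + n·σ₀²) = 15665.0256·7874.7876/195855.0948 = 629.847028.
Predictive variance for one new observation = σₙ² + σ² = 15665.0256·7874.7876/195855.0948 + 7874.7876 = σ²·(σ₀² + 195855.0948)/195855.0948 = 7874.7876·211520.1204/195855.0948 = 8504.634628; SD = √(7874.7876·211520.1204/195855.0948) = 92.2206.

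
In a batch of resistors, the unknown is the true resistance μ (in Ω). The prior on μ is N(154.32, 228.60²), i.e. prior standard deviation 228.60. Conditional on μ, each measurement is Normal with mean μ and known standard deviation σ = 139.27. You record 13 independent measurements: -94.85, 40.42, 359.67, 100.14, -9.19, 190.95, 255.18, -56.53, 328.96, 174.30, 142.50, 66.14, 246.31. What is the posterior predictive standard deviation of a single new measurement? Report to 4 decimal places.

144.3840

For Normal data with known variance σ², a Normal(μ₀, σ₀²) prior on μ is conjugate. Posterior precision = 1/σ₀² + n/σ²; posterior mean is the precision-weighted average of μ₀ and x̄.
σ₀² = 228.60² = 52257.96, σ² = 139.27² = 19396.1329; σ² + n·σ₀² = 19396.1329 + 13·52257.96 = 698749.6129.
Posterior precision = 1/σ₀² + n/σ² = 1/52257.96 + 13/19396.1329 = (σ² + n·σ₀²)/(σ₀²σ²) = 698749.6129/(52257.96·19396.1329); posterior variance σₙ² = σ₀²σ²/(σ² + n·σ₀²) = 52257.96·19396.1329/698749.6129 = 1450.594488.
Predictive variance for one new observation = σₙ² + σ² = 52257.96·19396.1329/698749.6129 + 19396.1329 = σ²·(σ₀² + 698749.6129)/698749.6129 = 19396.1329·751007.5729/698749.6129 = 20846.727388; SD = √(19396.1329·751007.5729/698749.6129) = 144.3840.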